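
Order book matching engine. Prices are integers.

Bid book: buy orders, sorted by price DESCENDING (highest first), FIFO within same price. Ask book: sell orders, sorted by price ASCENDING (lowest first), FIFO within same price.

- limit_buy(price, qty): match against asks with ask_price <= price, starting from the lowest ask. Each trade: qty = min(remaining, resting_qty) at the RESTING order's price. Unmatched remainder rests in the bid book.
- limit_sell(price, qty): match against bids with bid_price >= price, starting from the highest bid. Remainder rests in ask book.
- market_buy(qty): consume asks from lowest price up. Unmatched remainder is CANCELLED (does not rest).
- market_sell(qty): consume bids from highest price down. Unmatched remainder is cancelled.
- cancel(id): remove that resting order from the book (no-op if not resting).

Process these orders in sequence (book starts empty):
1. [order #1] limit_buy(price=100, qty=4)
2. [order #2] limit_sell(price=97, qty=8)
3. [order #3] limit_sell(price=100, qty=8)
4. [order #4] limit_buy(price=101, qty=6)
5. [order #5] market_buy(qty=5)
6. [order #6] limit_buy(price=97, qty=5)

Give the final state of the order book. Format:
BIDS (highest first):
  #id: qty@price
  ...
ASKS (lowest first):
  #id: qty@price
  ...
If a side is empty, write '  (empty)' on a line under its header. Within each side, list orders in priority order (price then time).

Answer: BIDS (highest first):
  #6: 5@97
ASKS (lowest first):
  #3: 1@100

Derivation:
After op 1 [order #1] limit_buy(price=100, qty=4): fills=none; bids=[#1:4@100] asks=[-]
After op 2 [order #2] limit_sell(price=97, qty=8): fills=#1x#2:4@100; bids=[-] asks=[#2:4@97]
After op 3 [order #3] limit_sell(price=100, qty=8): fills=none; bids=[-] asks=[#2:4@97 #3:8@100]
After op 4 [order #4] limit_buy(price=101, qty=6): fills=#4x#2:4@97 #4x#3:2@100; bids=[-] asks=[#3:6@100]
After op 5 [order #5] market_buy(qty=5): fills=#5x#3:5@100; bids=[-] asks=[#3:1@100]
After op 6 [order #6] limit_buy(price=97, qty=5): fills=none; bids=[#6:5@97] asks=[#3:1@100]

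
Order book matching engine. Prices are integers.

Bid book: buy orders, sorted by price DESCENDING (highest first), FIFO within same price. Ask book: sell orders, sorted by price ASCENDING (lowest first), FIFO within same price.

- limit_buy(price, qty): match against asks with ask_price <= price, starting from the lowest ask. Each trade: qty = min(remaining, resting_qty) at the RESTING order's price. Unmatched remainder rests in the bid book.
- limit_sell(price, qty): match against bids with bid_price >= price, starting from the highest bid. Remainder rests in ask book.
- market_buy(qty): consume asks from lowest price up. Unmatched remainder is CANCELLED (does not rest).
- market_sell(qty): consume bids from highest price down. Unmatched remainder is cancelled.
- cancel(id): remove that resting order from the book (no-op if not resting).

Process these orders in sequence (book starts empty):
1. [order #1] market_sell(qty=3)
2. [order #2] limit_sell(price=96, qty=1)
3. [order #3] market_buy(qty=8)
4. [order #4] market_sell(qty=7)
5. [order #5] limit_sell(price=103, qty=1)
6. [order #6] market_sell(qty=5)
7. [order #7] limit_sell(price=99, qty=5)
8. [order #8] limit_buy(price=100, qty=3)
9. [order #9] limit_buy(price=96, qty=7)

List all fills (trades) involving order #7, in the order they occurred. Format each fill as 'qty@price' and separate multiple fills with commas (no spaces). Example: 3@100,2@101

After op 1 [order #1] market_sell(qty=3): fills=none; bids=[-] asks=[-]
After op 2 [order #2] limit_sell(price=96, qty=1): fills=none; bids=[-] asks=[#2:1@96]
After op 3 [order #3] market_buy(qty=8): fills=#3x#2:1@96; bids=[-] asks=[-]
After op 4 [order #4] market_sell(qty=7): fills=none; bids=[-] asks=[-]
After op 5 [order #5] limit_sell(price=103, qty=1): fills=none; bids=[-] asks=[#5:1@103]
After op 6 [order #6] market_sell(qty=5): fills=none; bids=[-] asks=[#5:1@103]
After op 7 [order #7] limit_sell(price=99, qty=5): fills=none; bids=[-] asks=[#7:5@99 #5:1@103]
After op 8 [order #8] limit_buy(price=100, qty=3): fills=#8x#7:3@99; bids=[-] asks=[#7:2@99 #5:1@103]
After op 9 [order #9] limit_buy(price=96, qty=7): fills=none; bids=[#9:7@96] asks=[#7:2@99 #5:1@103]

Answer: 3@99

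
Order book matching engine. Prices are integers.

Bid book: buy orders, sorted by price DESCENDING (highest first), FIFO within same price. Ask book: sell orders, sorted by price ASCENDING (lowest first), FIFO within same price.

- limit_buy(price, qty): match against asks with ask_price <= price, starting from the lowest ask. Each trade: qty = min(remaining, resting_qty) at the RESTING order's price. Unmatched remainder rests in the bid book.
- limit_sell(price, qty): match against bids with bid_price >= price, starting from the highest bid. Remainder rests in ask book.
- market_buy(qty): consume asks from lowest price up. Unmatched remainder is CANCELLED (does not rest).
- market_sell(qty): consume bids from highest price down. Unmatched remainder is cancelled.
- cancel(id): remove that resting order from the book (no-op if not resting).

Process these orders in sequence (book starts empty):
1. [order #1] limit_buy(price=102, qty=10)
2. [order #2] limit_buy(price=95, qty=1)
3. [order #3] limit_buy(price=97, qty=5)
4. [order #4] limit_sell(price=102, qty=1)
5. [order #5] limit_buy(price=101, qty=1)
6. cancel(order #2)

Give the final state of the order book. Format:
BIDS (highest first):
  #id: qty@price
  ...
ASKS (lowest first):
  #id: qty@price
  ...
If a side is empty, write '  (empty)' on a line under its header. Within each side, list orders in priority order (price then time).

After op 1 [order #1] limit_buy(price=102, qty=10): fills=none; bids=[#1:10@102] asks=[-]
After op 2 [order #2] limit_buy(price=95, qty=1): fills=none; bids=[#1:10@102 #2:1@95] asks=[-]
After op 3 [order #3] limit_buy(price=97, qty=5): fills=none; bids=[#1:10@102 #3:5@97 #2:1@95] asks=[-]
After op 4 [order #4] limit_sell(price=102, qty=1): fills=#1x#4:1@102; bids=[#1:9@102 #3:5@97 #2:1@95] asks=[-]
After op 5 [order #5] limit_buy(price=101, qty=1): fills=none; bids=[#1:9@102 #5:1@101 #3:5@97 #2:1@95] asks=[-]
After op 6 cancel(order #2): fills=none; bids=[#1:9@102 #5:1@101 #3:5@97] asks=[-]

Answer: BIDS (highest first):
  #1: 9@102
  #5: 1@101
  #3: 5@97
ASKS (lowest first):
  (empty)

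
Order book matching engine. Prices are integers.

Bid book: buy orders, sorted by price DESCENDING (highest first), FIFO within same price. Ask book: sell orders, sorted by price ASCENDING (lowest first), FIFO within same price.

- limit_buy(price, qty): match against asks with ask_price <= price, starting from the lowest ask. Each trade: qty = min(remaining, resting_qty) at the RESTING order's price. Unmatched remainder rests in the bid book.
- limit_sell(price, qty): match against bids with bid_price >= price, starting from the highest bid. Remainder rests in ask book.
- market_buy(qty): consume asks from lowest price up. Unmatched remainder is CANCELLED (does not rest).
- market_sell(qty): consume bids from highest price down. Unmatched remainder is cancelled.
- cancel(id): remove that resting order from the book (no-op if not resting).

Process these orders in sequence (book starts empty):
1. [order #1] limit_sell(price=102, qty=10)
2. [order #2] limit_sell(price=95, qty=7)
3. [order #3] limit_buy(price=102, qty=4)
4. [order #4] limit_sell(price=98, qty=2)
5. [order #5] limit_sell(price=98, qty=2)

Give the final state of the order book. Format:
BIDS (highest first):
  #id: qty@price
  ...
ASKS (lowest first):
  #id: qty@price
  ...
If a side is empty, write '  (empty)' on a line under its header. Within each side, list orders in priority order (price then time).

After op 1 [order #1] limit_sell(price=102, qty=10): fills=none; bids=[-] asks=[#1:10@102]
After op 2 [order #2] limit_sell(price=95, qty=7): fills=none; bids=[-] asks=[#2:7@95 #1:10@102]
After op 3 [order #3] limit_buy(price=102, qty=4): fills=#3x#2:4@95; bids=[-] asks=[#2:3@95 #1:10@102]
After op 4 [order #4] limit_sell(price=98, qty=2): fills=none; bids=[-] asks=[#2:3@95 #4:2@98 #1:10@102]
After op 5 [order #5] limit_sell(price=98, qty=2): fills=none; bids=[-] asks=[#2:3@95 #4:2@98 #5:2@98 #1:10@102]

Answer: BIDS (highest first):
  (empty)
ASKS (lowest first):
  #2: 3@95
  #4: 2@98
  #5: 2@98
  #1: 10@102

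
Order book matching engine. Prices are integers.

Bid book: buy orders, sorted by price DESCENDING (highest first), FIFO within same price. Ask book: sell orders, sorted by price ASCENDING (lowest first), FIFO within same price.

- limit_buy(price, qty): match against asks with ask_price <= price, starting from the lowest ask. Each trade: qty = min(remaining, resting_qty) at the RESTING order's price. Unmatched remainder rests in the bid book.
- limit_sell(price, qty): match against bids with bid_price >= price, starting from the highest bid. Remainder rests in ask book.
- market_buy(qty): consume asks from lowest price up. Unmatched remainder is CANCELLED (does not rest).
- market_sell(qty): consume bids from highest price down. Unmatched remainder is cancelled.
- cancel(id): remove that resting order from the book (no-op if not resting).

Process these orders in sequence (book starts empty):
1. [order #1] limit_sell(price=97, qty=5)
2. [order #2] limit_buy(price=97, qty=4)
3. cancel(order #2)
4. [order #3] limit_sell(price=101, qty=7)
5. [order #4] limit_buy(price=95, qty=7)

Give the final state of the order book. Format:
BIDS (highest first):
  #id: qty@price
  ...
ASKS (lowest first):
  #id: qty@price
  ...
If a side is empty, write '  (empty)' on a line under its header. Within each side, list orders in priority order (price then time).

After op 1 [order #1] limit_sell(price=97, qty=5): fills=none; bids=[-] asks=[#1:5@97]
After op 2 [order #2] limit_buy(price=97, qty=4): fills=#2x#1:4@97; bids=[-] asks=[#1:1@97]
After op 3 cancel(order #2): fills=none; bids=[-] asks=[#1:1@97]
After op 4 [order #3] limit_sell(price=101, qty=7): fills=none; bids=[-] asks=[#1:1@97 #3:7@101]
After op 5 [order #4] limit_buy(price=95, qty=7): fills=none; bids=[#4:7@95] asks=[#1:1@97 #3:7@101]

Answer: BIDS (highest first):
  #4: 7@95
ASKS (lowest first):
  #1: 1@97
  #3: 7@101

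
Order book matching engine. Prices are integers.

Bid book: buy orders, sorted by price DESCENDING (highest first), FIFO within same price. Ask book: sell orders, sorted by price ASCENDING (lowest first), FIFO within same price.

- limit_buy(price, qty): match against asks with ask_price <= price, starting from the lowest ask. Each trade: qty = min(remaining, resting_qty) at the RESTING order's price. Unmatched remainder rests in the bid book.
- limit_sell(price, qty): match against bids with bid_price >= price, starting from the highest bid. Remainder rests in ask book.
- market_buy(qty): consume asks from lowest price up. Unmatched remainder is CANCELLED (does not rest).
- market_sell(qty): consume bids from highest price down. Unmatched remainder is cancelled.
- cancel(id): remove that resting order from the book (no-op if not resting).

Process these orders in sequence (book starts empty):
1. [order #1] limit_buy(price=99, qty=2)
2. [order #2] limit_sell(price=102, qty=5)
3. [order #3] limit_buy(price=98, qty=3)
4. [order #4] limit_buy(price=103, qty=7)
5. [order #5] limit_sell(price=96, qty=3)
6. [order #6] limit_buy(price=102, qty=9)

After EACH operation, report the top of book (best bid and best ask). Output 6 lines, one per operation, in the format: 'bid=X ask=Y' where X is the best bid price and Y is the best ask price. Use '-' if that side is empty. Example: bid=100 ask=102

After op 1 [order #1] limit_buy(price=99, qty=2): fills=none; bids=[#1:2@99] asks=[-]
After op 2 [order #2] limit_sell(price=102, qty=5): fills=none; bids=[#1:2@99] asks=[#2:5@102]
After op 3 [order #3] limit_buy(price=98, qty=3): fills=none; bids=[#1:2@99 #3:3@98] asks=[#2:5@102]
After op 4 [order #4] limit_buy(price=103, qty=7): fills=#4x#2:5@102; bids=[#4:2@103 #1:2@99 #3:3@98] asks=[-]
After op 5 [order #5] limit_sell(price=96, qty=3): fills=#4x#5:2@103 #1x#5:1@99; bids=[#1:1@99 #3:3@98] asks=[-]
After op 6 [order #6] limit_buy(price=102, qty=9): fills=none; bids=[#6:9@102 #1:1@99 #3:3@98] asks=[-]

Answer: bid=99 ask=-
bid=99 ask=102
bid=99 ask=102
bid=103 ask=-
bid=99 ask=-
bid=102 ask=-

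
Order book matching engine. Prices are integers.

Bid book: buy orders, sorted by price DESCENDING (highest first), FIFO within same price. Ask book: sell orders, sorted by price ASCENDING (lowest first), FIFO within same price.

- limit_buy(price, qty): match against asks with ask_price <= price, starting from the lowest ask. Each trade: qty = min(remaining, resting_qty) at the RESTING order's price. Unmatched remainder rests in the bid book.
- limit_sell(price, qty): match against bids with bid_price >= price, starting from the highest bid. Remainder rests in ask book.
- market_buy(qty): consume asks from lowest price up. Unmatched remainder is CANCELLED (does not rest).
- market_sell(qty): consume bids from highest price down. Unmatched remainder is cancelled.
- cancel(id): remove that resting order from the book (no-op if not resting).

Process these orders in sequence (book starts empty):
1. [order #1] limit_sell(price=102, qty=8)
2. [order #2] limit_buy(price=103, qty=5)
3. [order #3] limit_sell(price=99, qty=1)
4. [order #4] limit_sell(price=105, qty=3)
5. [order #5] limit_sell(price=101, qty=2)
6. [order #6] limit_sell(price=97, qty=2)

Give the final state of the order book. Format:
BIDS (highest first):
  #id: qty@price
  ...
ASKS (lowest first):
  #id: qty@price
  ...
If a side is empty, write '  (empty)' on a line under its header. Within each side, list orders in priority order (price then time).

Answer: BIDS (highest first):
  (empty)
ASKS (lowest first):
  #6: 2@97
  #3: 1@99
  #5: 2@101
  #1: 3@102
  #4: 3@105

Derivation:
After op 1 [order #1] limit_sell(price=102, qty=8): fills=none; bids=[-] asks=[#1:8@102]
After op 2 [order #2] limit_buy(price=103, qty=5): fills=#2x#1:5@102; bids=[-] asks=[#1:3@102]
After op 3 [order #3] limit_sell(price=99, qty=1): fills=none; bids=[-] asks=[#3:1@99 #1:3@102]
After op 4 [order #4] limit_sell(price=105, qty=3): fills=none; bids=[-] asks=[#3:1@99 #1:3@102 #4:3@105]
After op 5 [order #5] limit_sell(price=101, qty=2): fills=none; bids=[-] asks=[#3:1@99 #5:2@101 #1:3@102 #4:3@105]
After op 6 [order #6] limit_sell(price=97, qty=2): fills=none; bids=[-] asks=[#6:2@97 #3:1@99 #5:2@101 #1:3@102 #4:3@105]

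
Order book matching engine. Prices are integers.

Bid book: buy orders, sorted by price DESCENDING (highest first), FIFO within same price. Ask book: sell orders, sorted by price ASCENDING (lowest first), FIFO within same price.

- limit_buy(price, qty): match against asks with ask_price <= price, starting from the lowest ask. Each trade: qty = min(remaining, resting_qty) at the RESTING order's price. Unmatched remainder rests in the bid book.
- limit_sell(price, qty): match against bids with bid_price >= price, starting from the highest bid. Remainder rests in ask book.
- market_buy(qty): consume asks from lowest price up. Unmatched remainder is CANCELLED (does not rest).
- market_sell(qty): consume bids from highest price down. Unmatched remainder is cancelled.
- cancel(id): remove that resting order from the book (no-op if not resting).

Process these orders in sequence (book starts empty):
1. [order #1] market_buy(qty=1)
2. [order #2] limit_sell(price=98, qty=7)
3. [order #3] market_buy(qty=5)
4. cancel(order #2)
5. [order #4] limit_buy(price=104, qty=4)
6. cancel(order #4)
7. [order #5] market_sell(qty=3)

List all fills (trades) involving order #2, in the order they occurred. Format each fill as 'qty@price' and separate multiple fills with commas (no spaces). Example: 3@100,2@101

After op 1 [order #1] market_buy(qty=1): fills=none; bids=[-] asks=[-]
After op 2 [order #2] limit_sell(price=98, qty=7): fills=none; bids=[-] asks=[#2:7@98]
After op 3 [order #3] market_buy(qty=5): fills=#3x#2:5@98; bids=[-] asks=[#2:2@98]
After op 4 cancel(order #2): fills=none; bids=[-] asks=[-]
After op 5 [order #4] limit_buy(price=104, qty=4): fills=none; bids=[#4:4@104] asks=[-]
After op 6 cancel(order #4): fills=none; bids=[-] asks=[-]
After op 7 [order #5] market_sell(qty=3): fills=none; bids=[-] asks=[-]

Answer: 5@98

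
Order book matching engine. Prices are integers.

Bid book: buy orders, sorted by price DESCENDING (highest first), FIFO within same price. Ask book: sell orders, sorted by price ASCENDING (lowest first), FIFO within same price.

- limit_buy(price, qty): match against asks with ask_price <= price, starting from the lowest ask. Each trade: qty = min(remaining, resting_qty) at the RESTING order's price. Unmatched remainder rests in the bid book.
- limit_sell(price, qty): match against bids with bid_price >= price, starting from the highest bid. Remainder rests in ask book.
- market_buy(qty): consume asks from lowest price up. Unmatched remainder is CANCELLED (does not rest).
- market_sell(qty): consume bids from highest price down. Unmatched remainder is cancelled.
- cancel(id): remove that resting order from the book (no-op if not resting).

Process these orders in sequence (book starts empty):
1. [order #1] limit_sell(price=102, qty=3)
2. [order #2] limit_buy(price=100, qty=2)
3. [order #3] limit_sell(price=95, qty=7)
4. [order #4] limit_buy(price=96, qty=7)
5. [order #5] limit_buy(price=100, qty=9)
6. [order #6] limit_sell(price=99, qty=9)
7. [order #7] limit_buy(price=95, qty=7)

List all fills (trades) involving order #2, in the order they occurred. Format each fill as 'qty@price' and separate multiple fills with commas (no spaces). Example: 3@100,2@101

After op 1 [order #1] limit_sell(price=102, qty=3): fills=none; bids=[-] asks=[#1:3@102]
After op 2 [order #2] limit_buy(price=100, qty=2): fills=none; bids=[#2:2@100] asks=[#1:3@102]
After op 3 [order #3] limit_sell(price=95, qty=7): fills=#2x#3:2@100; bids=[-] asks=[#3:5@95 #1:3@102]
After op 4 [order #4] limit_buy(price=96, qty=7): fills=#4x#3:5@95; bids=[#4:2@96] asks=[#1:3@102]
After op 5 [order #5] limit_buy(price=100, qty=9): fills=none; bids=[#5:9@100 #4:2@96] asks=[#1:3@102]
After op 6 [order #6] limit_sell(price=99, qty=9): fills=#5x#6:9@100; bids=[#4:2@96] asks=[#1:3@102]
After op 7 [order #7] limit_buy(price=95, qty=7): fills=none; bids=[#4:2@96 #7:7@95] asks=[#1:3@102]

Answer: 2@100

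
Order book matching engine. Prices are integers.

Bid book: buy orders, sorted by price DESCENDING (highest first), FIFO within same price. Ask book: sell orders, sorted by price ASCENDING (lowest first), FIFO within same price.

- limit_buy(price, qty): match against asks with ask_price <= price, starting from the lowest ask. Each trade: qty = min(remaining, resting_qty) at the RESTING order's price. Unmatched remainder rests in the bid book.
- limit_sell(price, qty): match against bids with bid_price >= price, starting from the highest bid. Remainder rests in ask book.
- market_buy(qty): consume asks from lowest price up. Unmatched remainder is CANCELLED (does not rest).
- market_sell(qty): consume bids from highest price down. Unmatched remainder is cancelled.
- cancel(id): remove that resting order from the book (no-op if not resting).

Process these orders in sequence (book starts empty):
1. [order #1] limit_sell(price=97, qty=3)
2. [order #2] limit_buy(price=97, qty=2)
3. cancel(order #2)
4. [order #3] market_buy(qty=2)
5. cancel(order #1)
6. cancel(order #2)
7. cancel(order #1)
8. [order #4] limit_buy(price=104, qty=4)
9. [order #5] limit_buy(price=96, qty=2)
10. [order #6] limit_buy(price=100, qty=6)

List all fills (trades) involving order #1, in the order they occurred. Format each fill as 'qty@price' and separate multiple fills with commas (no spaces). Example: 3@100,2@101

Answer: 2@97,1@97

Derivation:
After op 1 [order #1] limit_sell(price=97, qty=3): fills=none; bids=[-] asks=[#1:3@97]
After op 2 [order #2] limit_buy(price=97, qty=2): fills=#2x#1:2@97; bids=[-] asks=[#1:1@97]
After op 3 cancel(order #2): fills=none; bids=[-] asks=[#1:1@97]
After op 4 [order #3] market_buy(qty=2): fills=#3x#1:1@97; bids=[-] asks=[-]
After op 5 cancel(order #1): fills=none; bids=[-] asks=[-]
After op 6 cancel(order #2): fills=none; bids=[-] asks=[-]
After op 7 cancel(order #1): fills=none; bids=[-] asks=[-]
After op 8 [order #4] limit_buy(price=104, qty=4): fills=none; bids=[#4:4@104] asks=[-]
After op 9 [order #5] limit_buy(price=96, qty=2): fills=none; bids=[#4:4@104 #5:2@96] asks=[-]
After op 10 [order #6] limit_buy(price=100, qty=6): fills=none; bids=[#4:4@104 #6:6@100 #5:2@96] asks=[-]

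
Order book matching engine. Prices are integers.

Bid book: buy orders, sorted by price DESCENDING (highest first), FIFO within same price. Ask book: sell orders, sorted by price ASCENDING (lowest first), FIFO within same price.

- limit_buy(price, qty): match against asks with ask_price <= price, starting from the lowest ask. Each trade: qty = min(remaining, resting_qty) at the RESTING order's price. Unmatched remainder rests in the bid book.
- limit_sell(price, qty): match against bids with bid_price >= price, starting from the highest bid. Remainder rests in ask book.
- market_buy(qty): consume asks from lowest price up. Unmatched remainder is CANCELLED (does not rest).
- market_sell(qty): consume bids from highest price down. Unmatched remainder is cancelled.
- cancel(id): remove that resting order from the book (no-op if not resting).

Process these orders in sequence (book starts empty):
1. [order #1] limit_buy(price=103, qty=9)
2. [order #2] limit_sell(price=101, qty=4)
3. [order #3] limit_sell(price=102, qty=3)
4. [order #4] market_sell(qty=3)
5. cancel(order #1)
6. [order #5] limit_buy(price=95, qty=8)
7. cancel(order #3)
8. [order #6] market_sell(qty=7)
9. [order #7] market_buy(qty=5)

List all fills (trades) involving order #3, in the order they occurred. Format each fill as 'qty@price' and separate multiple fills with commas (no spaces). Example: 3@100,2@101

Answer: 3@103

Derivation:
After op 1 [order #1] limit_buy(price=103, qty=9): fills=none; bids=[#1:9@103] asks=[-]
After op 2 [order #2] limit_sell(price=101, qty=4): fills=#1x#2:4@103; bids=[#1:5@103] asks=[-]
After op 3 [order #3] limit_sell(price=102, qty=3): fills=#1x#3:3@103; bids=[#1:2@103] asks=[-]
After op 4 [order #4] market_sell(qty=3): fills=#1x#4:2@103; bids=[-] asks=[-]
After op 5 cancel(order #1): fills=none; bids=[-] asks=[-]
After op 6 [order #5] limit_buy(price=95, qty=8): fills=none; bids=[#5:8@95] asks=[-]
After op 7 cancel(order #3): fills=none; bids=[#5:8@95] asks=[-]
After op 8 [order #6] market_sell(qty=7): fills=#5x#6:7@95; bids=[#5:1@95] asks=[-]
After op 9 [order #7] market_buy(qty=5): fills=none; bids=[#5:1@95] asks=[-]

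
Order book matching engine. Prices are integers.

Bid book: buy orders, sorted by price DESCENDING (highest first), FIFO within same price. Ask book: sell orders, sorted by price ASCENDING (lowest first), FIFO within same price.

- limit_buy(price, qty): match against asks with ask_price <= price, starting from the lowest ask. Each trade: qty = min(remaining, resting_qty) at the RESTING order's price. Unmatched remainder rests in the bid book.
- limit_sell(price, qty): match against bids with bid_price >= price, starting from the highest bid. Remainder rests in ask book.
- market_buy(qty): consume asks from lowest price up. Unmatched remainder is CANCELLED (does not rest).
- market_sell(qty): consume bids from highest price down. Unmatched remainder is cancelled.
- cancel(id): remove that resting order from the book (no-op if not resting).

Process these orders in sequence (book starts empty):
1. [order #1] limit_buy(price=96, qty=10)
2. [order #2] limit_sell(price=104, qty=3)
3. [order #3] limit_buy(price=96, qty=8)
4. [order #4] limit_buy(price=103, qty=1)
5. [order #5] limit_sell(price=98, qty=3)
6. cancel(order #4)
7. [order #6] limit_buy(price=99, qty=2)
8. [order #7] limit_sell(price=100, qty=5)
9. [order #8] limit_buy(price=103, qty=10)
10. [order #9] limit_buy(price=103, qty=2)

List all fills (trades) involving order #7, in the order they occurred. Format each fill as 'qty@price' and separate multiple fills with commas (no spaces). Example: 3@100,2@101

After op 1 [order #1] limit_buy(price=96, qty=10): fills=none; bids=[#1:10@96] asks=[-]
After op 2 [order #2] limit_sell(price=104, qty=3): fills=none; bids=[#1:10@96] asks=[#2:3@104]
After op 3 [order #3] limit_buy(price=96, qty=8): fills=none; bids=[#1:10@96 #3:8@96] asks=[#2:3@104]
After op 4 [order #4] limit_buy(price=103, qty=1): fills=none; bids=[#4:1@103 #1:10@96 #3:8@96] asks=[#2:3@104]
After op 5 [order #5] limit_sell(price=98, qty=3): fills=#4x#5:1@103; bids=[#1:10@96 #3:8@96] asks=[#5:2@98 #2:3@104]
After op 6 cancel(order #4): fills=none; bids=[#1:10@96 #3:8@96] asks=[#5:2@98 #2:3@104]
After op 7 [order #6] limit_buy(price=99, qty=2): fills=#6x#5:2@98; bids=[#1:10@96 #3:8@96] asks=[#2:3@104]
After op 8 [order #7] limit_sell(price=100, qty=5): fills=none; bids=[#1:10@96 #3:8@96] asks=[#7:5@100 #2:3@104]
After op 9 [order #8] limit_buy(price=103, qty=10): fills=#8x#7:5@100; bids=[#8:5@103 #1:10@96 #3:8@96] asks=[#2:3@104]
After op 10 [order #9] limit_buy(price=103, qty=2): fills=none; bids=[#8:5@103 #9:2@103 #1:10@96 #3:8@96] asks=[#2:3@104]

Answer: 5@100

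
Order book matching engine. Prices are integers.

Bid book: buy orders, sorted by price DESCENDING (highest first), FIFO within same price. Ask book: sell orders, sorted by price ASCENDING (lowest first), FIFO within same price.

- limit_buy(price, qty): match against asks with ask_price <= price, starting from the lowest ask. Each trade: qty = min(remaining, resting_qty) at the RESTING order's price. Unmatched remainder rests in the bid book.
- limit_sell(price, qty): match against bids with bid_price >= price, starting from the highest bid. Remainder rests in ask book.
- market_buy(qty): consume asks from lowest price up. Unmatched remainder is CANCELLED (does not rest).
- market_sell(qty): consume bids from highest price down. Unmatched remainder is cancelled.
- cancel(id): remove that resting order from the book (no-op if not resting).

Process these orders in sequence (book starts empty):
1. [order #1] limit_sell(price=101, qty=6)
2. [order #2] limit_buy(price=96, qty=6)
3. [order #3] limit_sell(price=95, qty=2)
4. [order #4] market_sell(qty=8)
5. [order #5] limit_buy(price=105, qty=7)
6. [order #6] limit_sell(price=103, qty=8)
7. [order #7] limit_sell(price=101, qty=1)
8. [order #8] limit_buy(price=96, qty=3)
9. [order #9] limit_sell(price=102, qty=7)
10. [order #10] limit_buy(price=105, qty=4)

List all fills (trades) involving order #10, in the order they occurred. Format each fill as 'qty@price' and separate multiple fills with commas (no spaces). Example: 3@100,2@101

After op 1 [order #1] limit_sell(price=101, qty=6): fills=none; bids=[-] asks=[#1:6@101]
After op 2 [order #2] limit_buy(price=96, qty=6): fills=none; bids=[#2:6@96] asks=[#1:6@101]
After op 3 [order #3] limit_sell(price=95, qty=2): fills=#2x#3:2@96; bids=[#2:4@96] asks=[#1:6@101]
After op 4 [order #4] market_sell(qty=8): fills=#2x#4:4@96; bids=[-] asks=[#1:6@101]
After op 5 [order #5] limit_buy(price=105, qty=7): fills=#5x#1:6@101; bids=[#5:1@105] asks=[-]
After op 6 [order #6] limit_sell(price=103, qty=8): fills=#5x#6:1@105; bids=[-] asks=[#6:7@103]
After op 7 [order #7] limit_sell(price=101, qty=1): fills=none; bids=[-] asks=[#7:1@101 #6:7@103]
After op 8 [order #8] limit_buy(price=96, qty=3): fills=none; bids=[#8:3@96] asks=[#7:1@101 #6:7@103]
After op 9 [order #9] limit_sell(price=102, qty=7): fills=none; bids=[#8:3@96] asks=[#7:1@101 #9:7@102 #6:7@103]
After op 10 [order #10] limit_buy(price=105, qty=4): fills=#10x#7:1@101 #10x#9:3@102; bids=[#8:3@96] asks=[#9:4@102 #6:7@103]

Answer: 1@101,3@102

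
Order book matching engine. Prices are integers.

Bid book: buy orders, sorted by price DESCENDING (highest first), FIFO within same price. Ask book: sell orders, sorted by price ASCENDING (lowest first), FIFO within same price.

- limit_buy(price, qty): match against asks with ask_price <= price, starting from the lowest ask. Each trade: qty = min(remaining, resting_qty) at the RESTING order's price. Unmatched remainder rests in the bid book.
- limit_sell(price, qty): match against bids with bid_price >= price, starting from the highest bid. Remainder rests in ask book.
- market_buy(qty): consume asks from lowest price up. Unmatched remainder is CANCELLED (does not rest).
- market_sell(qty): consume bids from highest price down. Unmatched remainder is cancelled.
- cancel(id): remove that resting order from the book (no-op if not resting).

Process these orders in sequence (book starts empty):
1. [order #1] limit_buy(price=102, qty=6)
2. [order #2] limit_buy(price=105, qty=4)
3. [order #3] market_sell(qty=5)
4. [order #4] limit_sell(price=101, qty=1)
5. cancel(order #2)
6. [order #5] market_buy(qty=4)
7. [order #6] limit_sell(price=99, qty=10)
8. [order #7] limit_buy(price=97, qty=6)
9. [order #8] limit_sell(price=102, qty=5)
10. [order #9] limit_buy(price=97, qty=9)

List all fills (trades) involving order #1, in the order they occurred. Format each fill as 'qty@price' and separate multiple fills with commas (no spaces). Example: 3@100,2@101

Answer: 1@102,1@102,4@102

Derivation:
After op 1 [order #1] limit_buy(price=102, qty=6): fills=none; bids=[#1:6@102] asks=[-]
After op 2 [order #2] limit_buy(price=105, qty=4): fills=none; bids=[#2:4@105 #1:6@102] asks=[-]
After op 3 [order #3] market_sell(qty=5): fills=#2x#3:4@105 #1x#3:1@102; bids=[#1:5@102] asks=[-]
After op 4 [order #4] limit_sell(price=101, qty=1): fills=#1x#4:1@102; bids=[#1:4@102] asks=[-]
After op 5 cancel(order #2): fills=none; bids=[#1:4@102] asks=[-]
After op 6 [order #5] market_buy(qty=4): fills=none; bids=[#1:4@102] asks=[-]
After op 7 [order #6] limit_sell(price=99, qty=10): fills=#1x#6:4@102; bids=[-] asks=[#6:6@99]
After op 8 [order #7] limit_buy(price=97, qty=6): fills=none; bids=[#7:6@97] asks=[#6:6@99]
After op 9 [order #8] limit_sell(price=102, qty=5): fills=none; bids=[#7:6@97] asks=[#6:6@99 #8:5@102]
After op 10 [order #9] limit_buy(price=97, qty=9): fills=none; bids=[#7:6@97 #9:9@97] asks=[#6:6@99 #8:5@102]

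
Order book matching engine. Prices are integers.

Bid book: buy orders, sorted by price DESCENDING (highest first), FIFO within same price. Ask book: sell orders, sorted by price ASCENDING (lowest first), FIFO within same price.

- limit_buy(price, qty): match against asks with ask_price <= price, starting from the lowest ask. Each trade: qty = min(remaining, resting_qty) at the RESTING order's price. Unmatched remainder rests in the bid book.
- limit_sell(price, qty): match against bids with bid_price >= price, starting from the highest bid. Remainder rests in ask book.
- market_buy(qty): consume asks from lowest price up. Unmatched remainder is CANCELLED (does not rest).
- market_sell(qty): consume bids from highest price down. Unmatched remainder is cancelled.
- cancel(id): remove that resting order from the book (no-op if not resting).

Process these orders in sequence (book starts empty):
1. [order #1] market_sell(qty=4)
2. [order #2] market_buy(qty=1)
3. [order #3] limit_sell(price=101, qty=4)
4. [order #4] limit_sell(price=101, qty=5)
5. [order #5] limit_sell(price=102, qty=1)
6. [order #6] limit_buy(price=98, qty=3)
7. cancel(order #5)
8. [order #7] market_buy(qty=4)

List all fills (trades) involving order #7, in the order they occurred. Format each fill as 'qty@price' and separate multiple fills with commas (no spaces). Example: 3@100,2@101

After op 1 [order #1] market_sell(qty=4): fills=none; bids=[-] asks=[-]
After op 2 [order #2] market_buy(qty=1): fills=none; bids=[-] asks=[-]
After op 3 [order #3] limit_sell(price=101, qty=4): fills=none; bids=[-] asks=[#3:4@101]
After op 4 [order #4] limit_sell(price=101, qty=5): fills=none; bids=[-] asks=[#3:4@101 #4:5@101]
After op 5 [order #5] limit_sell(price=102, qty=1): fills=none; bids=[-] asks=[#3:4@101 #4:5@101 #5:1@102]
After op 6 [order #6] limit_buy(price=98, qty=3): fills=none; bids=[#6:3@98] asks=[#3:4@101 #4:5@101 #5:1@102]
After op 7 cancel(order #5): fills=none; bids=[#6:3@98] asks=[#3:4@101 #4:5@101]
After op 8 [order #7] market_buy(qty=4): fills=#7x#3:4@101; bids=[#6:3@98] asks=[#4:5@101]

Answer: 4@101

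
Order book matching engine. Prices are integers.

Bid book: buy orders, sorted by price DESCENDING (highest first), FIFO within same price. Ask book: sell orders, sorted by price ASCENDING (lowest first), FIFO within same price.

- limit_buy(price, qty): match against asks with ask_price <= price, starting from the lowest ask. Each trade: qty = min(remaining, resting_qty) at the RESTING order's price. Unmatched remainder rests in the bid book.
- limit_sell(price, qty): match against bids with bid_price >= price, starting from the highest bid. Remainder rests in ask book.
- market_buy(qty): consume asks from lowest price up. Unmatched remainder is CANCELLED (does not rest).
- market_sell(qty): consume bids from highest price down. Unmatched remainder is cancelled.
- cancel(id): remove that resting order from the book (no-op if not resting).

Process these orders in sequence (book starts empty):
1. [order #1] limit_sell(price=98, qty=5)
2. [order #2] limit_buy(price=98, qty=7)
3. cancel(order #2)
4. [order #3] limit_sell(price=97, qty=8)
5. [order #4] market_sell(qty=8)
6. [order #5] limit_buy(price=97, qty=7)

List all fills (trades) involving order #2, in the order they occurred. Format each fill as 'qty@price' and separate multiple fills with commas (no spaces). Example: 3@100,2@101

After op 1 [order #1] limit_sell(price=98, qty=5): fills=none; bids=[-] asks=[#1:5@98]
After op 2 [order #2] limit_buy(price=98, qty=7): fills=#2x#1:5@98; bids=[#2:2@98] asks=[-]
After op 3 cancel(order #2): fills=none; bids=[-] asks=[-]
After op 4 [order #3] limit_sell(price=97, qty=8): fills=none; bids=[-] asks=[#3:8@97]
After op 5 [order #4] market_sell(qty=8): fills=none; bids=[-] asks=[#3:8@97]
After op 6 [order #5] limit_buy(price=97, qty=7): fills=#5x#3:7@97; bids=[-] asks=[#3:1@97]

Answer: 5@98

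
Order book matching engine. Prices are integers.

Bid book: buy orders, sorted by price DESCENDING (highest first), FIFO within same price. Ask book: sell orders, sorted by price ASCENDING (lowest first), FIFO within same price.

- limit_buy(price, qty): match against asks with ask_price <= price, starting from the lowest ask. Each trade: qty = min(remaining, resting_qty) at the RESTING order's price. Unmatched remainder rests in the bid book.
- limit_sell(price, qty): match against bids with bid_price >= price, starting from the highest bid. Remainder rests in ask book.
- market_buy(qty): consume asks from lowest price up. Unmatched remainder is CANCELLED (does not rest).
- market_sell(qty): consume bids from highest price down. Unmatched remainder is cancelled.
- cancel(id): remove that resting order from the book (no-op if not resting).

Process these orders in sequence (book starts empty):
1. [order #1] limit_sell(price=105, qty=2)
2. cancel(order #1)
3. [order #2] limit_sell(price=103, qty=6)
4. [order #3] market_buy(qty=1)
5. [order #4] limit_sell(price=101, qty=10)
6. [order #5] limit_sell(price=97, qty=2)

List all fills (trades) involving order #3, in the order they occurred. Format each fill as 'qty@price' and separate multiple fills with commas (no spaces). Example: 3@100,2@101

Answer: 1@103

Derivation:
After op 1 [order #1] limit_sell(price=105, qty=2): fills=none; bids=[-] asks=[#1:2@105]
After op 2 cancel(order #1): fills=none; bids=[-] asks=[-]
After op 3 [order #2] limit_sell(price=103, qty=6): fills=none; bids=[-] asks=[#2:6@103]
After op 4 [order #3] market_buy(qty=1): fills=#3x#2:1@103; bids=[-] asks=[#2:5@103]
After op 5 [order #4] limit_sell(price=101, qty=10): fills=none; bids=[-] asks=[#4:10@101 #2:5@103]
After op 6 [order #5] limit_sell(price=97, qty=2): fills=none; bids=[-] asks=[#5:2@97 #4:10@101 #2:5@103]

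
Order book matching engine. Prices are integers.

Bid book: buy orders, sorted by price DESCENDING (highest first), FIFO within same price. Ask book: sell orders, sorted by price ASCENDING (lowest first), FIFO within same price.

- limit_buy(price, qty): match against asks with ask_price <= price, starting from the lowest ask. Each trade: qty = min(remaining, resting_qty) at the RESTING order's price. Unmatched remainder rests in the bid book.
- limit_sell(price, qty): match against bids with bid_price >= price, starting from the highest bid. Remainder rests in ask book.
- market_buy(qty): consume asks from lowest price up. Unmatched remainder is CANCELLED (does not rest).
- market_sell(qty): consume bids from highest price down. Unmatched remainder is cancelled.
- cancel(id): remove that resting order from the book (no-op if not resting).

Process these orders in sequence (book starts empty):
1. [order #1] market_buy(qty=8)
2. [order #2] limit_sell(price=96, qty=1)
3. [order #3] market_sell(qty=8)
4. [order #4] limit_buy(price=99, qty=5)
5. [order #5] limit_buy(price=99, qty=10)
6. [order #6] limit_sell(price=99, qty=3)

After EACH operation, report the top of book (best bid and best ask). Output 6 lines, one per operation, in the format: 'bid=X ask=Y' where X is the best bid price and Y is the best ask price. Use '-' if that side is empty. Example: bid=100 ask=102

Answer: bid=- ask=-
bid=- ask=96
bid=- ask=96
bid=99 ask=-
bid=99 ask=-
bid=99 ask=-

Derivation:
After op 1 [order #1] market_buy(qty=8): fills=none; bids=[-] asks=[-]
After op 2 [order #2] limit_sell(price=96, qty=1): fills=none; bids=[-] asks=[#2:1@96]
After op 3 [order #3] market_sell(qty=8): fills=none; bids=[-] asks=[#2:1@96]
After op 4 [order #4] limit_buy(price=99, qty=5): fills=#4x#2:1@96; bids=[#4:4@99] asks=[-]
After op 5 [order #5] limit_buy(price=99, qty=10): fills=none; bids=[#4:4@99 #5:10@99] asks=[-]
After op 6 [order #6] limit_sell(price=99, qty=3): fills=#4x#6:3@99; bids=[#4:1@99 #5:10@99] asks=[-]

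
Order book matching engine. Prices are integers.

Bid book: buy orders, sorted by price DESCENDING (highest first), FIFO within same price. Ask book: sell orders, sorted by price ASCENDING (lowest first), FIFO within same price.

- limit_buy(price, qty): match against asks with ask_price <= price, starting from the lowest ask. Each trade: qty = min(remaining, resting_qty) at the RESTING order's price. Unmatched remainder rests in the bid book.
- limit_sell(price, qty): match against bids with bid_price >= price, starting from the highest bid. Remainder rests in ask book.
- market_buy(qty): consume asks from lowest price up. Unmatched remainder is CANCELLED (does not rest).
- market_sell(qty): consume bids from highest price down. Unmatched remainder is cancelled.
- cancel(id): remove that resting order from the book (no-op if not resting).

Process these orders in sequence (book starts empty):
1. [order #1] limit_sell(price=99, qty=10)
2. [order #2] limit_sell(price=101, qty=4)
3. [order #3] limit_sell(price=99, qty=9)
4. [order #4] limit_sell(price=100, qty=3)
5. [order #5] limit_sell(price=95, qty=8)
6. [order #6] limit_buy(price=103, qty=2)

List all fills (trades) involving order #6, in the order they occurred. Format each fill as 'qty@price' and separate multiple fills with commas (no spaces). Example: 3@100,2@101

After op 1 [order #1] limit_sell(price=99, qty=10): fills=none; bids=[-] asks=[#1:10@99]
After op 2 [order #2] limit_sell(price=101, qty=4): fills=none; bids=[-] asks=[#1:10@99 #2:4@101]
After op 3 [order #3] limit_sell(price=99, qty=9): fills=none; bids=[-] asks=[#1:10@99 #3:9@99 #2:4@101]
After op 4 [order #4] limit_sell(price=100, qty=3): fills=none; bids=[-] asks=[#1:10@99 #3:9@99 #4:3@100 #2:4@101]
After op 5 [order #5] limit_sell(price=95, qty=8): fills=none; bids=[-] asks=[#5:8@95 #1:10@99 #3:9@99 #4:3@100 #2:4@101]
After op 6 [order #6] limit_buy(price=103, qty=2): fills=#6x#5:2@95; bids=[-] asks=[#5:6@95 #1:10@99 #3:9@99 #4:3@100 #2:4@101]

Answer: 2@95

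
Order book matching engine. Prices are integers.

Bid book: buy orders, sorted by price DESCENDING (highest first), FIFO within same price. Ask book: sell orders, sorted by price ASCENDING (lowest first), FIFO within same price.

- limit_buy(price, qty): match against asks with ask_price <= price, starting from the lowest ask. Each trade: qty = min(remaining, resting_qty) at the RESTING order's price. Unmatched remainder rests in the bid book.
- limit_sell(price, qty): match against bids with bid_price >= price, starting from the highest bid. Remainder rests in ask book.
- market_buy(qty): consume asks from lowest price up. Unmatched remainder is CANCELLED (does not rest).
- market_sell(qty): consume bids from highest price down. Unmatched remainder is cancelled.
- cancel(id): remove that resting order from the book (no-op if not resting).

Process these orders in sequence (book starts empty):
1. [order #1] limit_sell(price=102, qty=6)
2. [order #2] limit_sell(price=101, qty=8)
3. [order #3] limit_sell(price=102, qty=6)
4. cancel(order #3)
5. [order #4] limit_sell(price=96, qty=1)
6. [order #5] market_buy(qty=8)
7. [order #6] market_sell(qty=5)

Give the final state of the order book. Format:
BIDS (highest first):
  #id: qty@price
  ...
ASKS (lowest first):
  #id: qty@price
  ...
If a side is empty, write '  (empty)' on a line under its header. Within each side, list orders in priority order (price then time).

After op 1 [order #1] limit_sell(price=102, qty=6): fills=none; bids=[-] asks=[#1:6@102]
After op 2 [order #2] limit_sell(price=101, qty=8): fills=none; bids=[-] asks=[#2:8@101 #1:6@102]
After op 3 [order #3] limit_sell(price=102, qty=6): fills=none; bids=[-] asks=[#2:8@101 #1:6@102 #3:6@102]
After op 4 cancel(order #3): fills=none; bids=[-] asks=[#2:8@101 #1:6@102]
After op 5 [order #4] limit_sell(price=96, qty=1): fills=none; bids=[-] asks=[#4:1@96 #2:8@101 #1:6@102]
After op 6 [order #5] market_buy(qty=8): fills=#5x#4:1@96 #5x#2:7@101; bids=[-] asks=[#2:1@101 #1:6@102]
After op 7 [order #6] market_sell(qty=5): fills=none; bids=[-] asks=[#2:1@101 #1:6@102]

Answer: BIDS (highest first):
  (empty)
ASKS (lowest first):
  #2: 1@101
  #1: 6@102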